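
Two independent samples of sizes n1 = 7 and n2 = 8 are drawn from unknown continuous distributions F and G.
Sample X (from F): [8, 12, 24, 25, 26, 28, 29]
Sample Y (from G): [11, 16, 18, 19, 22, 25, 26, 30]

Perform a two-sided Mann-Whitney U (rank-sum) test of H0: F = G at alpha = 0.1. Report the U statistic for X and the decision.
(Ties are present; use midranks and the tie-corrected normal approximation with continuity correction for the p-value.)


Step 1: Combine and sort all 15 observations; assign midranks.
sorted (value, group): (8,X), (11,Y), (12,X), (16,Y), (18,Y), (19,Y), (22,Y), (24,X), (25,X), (25,Y), (26,X), (26,Y), (28,X), (29,X), (30,Y)
ranks: 8->1, 11->2, 12->3, 16->4, 18->5, 19->6, 22->7, 24->8, 25->9.5, 25->9.5, 26->11.5, 26->11.5, 28->13, 29->14, 30->15
Step 2: Rank sum for X: R1 = 1 + 3 + 8 + 9.5 + 11.5 + 13 + 14 = 60.
Step 3: U_X = R1 - n1(n1+1)/2 = 60 - 7*8/2 = 60 - 28 = 32.
       U_Y = n1*n2 - U_X = 56 - 32 = 24.
Step 4: Ties are present, so use the tie-corrected normal approximation (with continuity correction) for the p-value.
Step 5: p-value = 0.684910; compare to alpha = 0.1. fail to reject H0.

U_X = 32, p = 0.684910, fail to reject H0 at alpha = 0.1.


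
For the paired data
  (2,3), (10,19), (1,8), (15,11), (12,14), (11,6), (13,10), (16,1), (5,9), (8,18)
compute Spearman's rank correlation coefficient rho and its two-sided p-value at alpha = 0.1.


Step 1: Rank x and y separately (midranks; no ties here).
rank(x): 2->2, 10->5, 1->1, 15->9, 12->7, 11->6, 13->8, 16->10, 5->3, 8->4
rank(y): 3->2, 19->10, 8->4, 11->7, 14->8, 6->3, 10->6, 1->1, 9->5, 18->9
Step 2: d_i = R_x(i) - R_y(i); compute d_i^2.
  (2-2)^2=0, (5-10)^2=25, (1-4)^2=9, (9-7)^2=4, (7-8)^2=1, (6-3)^2=9, (8-6)^2=4, (10-1)^2=81, (3-5)^2=4, (4-9)^2=25
sum(d^2) = 162.
Step 3: rho = 1 - 6*162 / (10*(10^2 - 1)) = 1 - 972/990 = 0.018182.
Step 4: Under H0, t = rho * sqrt((n-2)/(1-rho^2)) = 0.0514 ~ t(8).
Step 5: Two-sided p-value from the t-distribution with 8 df = 0.960240.
Step 6: alpha = 0.1. fail to reject H0.

rho = 0.0182, p = 0.960240, fail to reject H0 at alpha = 0.1.


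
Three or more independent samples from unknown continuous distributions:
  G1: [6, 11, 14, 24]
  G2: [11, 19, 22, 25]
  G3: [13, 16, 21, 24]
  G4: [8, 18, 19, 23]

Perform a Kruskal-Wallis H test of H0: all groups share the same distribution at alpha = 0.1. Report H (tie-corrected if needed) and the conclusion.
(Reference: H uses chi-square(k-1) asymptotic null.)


Step 1: Combine all N = 16 observations and assign midranks.
sorted (value, group, rank): (6,G1,1), (8,G4,2), (11,G1,3.5), (11,G2,3.5), (13,G3,5), (14,G1,6), (16,G3,7), (18,G4,8), (19,G2,9.5), (19,G4,9.5), (21,G3,11), (22,G2,12), (23,G4,13), (24,G1,14.5), (24,G3,14.5), (25,G2,16)
Step 2: Sum ranks within each group.
R_1 = 25 (n_1 = 4)
R_2 = 41 (n_2 = 4)
R_3 = 37.5 (n_3 = 4)
R_4 = 32.5 (n_4 = 4)
Step 3: H = 12/(N(N+1)) * sum(R_i^2/n_i) - 3(N+1)
     = 12/(16*17) * (25^2/4 + 41^2/4 + 37.5^2/4 + 32.5^2/4) - 3*17
     = 0.044118 * 1192.12 - 51
     = 1.593750.
Step 4: Ties present; correction factor C = 1 - 18/(16^3 - 16) = 0.995588. Corrected H = 1.593750 / 0.995588 = 1.600812.
Step 5: Under H0, H ~ chi^2(3); p-value = 0.659206.
Step 6: alpha = 0.1. fail to reject H0.

H = 1.6008, df = 3, p = 0.659206, fail to reject H0.


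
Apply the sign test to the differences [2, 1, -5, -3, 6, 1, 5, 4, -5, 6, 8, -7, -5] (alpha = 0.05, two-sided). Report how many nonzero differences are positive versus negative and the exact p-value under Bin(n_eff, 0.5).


Step 1: Discard zero differences. Original n = 13; n_eff = number of nonzero differences = 13.
Nonzero differences (with sign): +2, +1, -5, -3, +6, +1, +5, +4, -5, +6, +8, -7, -5
Step 2: Count signs: positive = 8, negative = 5.
Step 3: Under H0: P(positive) = 0.5, so the number of positives S ~ Bin(13, 0.5).
Step 4: Two-sided exact p-value = sum of Bin(13,0.5) probabilities at or below the observed probability = 0.581055.
Step 5: alpha = 0.05. fail to reject H0.

n_eff = 13, pos = 8, neg = 5, p = 0.581055, fail to reject H0.


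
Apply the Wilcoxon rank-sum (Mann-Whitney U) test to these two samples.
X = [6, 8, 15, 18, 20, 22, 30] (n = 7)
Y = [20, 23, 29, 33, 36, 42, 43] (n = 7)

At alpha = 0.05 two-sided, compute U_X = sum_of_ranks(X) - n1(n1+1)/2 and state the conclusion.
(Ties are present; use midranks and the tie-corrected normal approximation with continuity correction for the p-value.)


Step 1: Combine and sort all 14 observations; assign midranks.
sorted (value, group): (6,X), (8,X), (15,X), (18,X), (20,X), (20,Y), (22,X), (23,Y), (29,Y), (30,X), (33,Y), (36,Y), (42,Y), (43,Y)
ranks: 6->1, 8->2, 15->3, 18->4, 20->5.5, 20->5.5, 22->7, 23->8, 29->9, 30->10, 33->11, 36->12, 42->13, 43->14
Step 2: Rank sum for X: R1 = 1 + 2 + 3 + 4 + 5.5 + 7 + 10 = 32.5.
Step 3: U_X = R1 - n1(n1+1)/2 = 32.5 - 7*8/2 = 32.5 - 28 = 4.5.
       U_Y = n1*n2 - U_X = 49 - 4.5 = 44.5.
Step 4: Ties are present, so use the tie-corrected normal approximation (with continuity correction) for the p-value.
Step 5: p-value = 0.012618; compare to alpha = 0.05. reject H0.

U_X = 4.5, p = 0.012618, reject H0 at alpha = 0.05.


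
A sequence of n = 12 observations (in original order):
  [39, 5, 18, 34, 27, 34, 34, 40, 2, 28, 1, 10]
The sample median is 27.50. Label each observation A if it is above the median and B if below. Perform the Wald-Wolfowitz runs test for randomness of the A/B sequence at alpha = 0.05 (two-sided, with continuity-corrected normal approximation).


Step 1: Compute median = 27.50; label A = above, B = below.
Labels in order: ABBABAAABABB  (n_A = 6, n_B = 6)
Step 2: Count runs R = 8.
Step 3: Under H0 (random ordering), E[R] = 2*n_A*n_B/(n_A+n_B) + 1 = 2*6*6/12 + 1 = 7.0000.
        Var[R] = 2*n_A*n_B*(2*n_A*n_B - n_A - n_B) / ((n_A+n_B)^2 * (n_A+n_B-1)) = 4320/1584 = 2.7273.
        SD[R] = 1.6514.
Step 4: Continuity-corrected z = (R - 0.5 - E[R]) / SD[R] = (8 - 0.5 - 7.0000) / 1.6514 = 0.3028.
Step 5: Two-sided p-value via normal approximation = 2*(1 - Phi(|z|)) = 0.762069.
Step 6: alpha = 0.05. fail to reject H0.

R = 8, z = 0.3028, p = 0.762069, fail to reject H0.


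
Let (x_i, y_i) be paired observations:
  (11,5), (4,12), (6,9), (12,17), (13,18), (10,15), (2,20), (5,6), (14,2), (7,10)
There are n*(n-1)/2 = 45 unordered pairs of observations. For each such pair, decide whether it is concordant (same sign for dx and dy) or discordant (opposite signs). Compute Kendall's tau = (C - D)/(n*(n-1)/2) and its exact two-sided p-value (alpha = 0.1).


Step 1: Enumerate the 45 unordered pairs (i,j) with i<j and classify each by sign(x_j-x_i) * sign(y_j-y_i).
  (1,2):dx=-7,dy=+7->D; (1,3):dx=-5,dy=+4->D; (1,4):dx=+1,dy=+12->C; (1,5):dx=+2,dy=+13->C
  (1,6):dx=-1,dy=+10->D; (1,7):dx=-9,dy=+15->D; (1,8):dx=-6,dy=+1->D; (1,9):dx=+3,dy=-3->D
  (1,10):dx=-4,dy=+5->D; (2,3):dx=+2,dy=-3->D; (2,4):dx=+8,dy=+5->C; (2,5):dx=+9,dy=+6->C
  (2,6):dx=+6,dy=+3->C; (2,7):dx=-2,dy=+8->D; (2,8):dx=+1,dy=-6->D; (2,9):dx=+10,dy=-10->D
  (2,10):dx=+3,dy=-2->D; (3,4):dx=+6,dy=+8->C; (3,5):dx=+7,dy=+9->C; (3,6):dx=+4,dy=+6->C
  (3,7):dx=-4,dy=+11->D; (3,8):dx=-1,dy=-3->C; (3,9):dx=+8,dy=-7->D; (3,10):dx=+1,dy=+1->C
  (4,5):dx=+1,dy=+1->C; (4,6):dx=-2,dy=-2->C; (4,7):dx=-10,dy=+3->D; (4,8):dx=-7,dy=-11->C
  (4,9):dx=+2,dy=-15->D; (4,10):dx=-5,dy=-7->C; (5,6):dx=-3,dy=-3->C; (5,7):dx=-11,dy=+2->D
  (5,8):dx=-8,dy=-12->C; (5,9):dx=+1,dy=-16->D; (5,10):dx=-6,dy=-8->C; (6,7):dx=-8,dy=+5->D
  (6,8):dx=-5,dy=-9->C; (6,9):dx=+4,dy=-13->D; (6,10):dx=-3,dy=-5->C; (7,8):dx=+3,dy=-14->D
  (7,9):dx=+12,dy=-18->D; (7,10):dx=+5,dy=-10->D; (8,9):dx=+9,dy=-4->D; (8,10):dx=+2,dy=+4->C
  (9,10):dx=-7,dy=+8->D
Step 2: C = 20, D = 25, total pairs = 45.
Step 3: tau = (C - D)/(n(n-1)/2) = (20 - 25)/45 = -0.111111.
Step 4: Exact two-sided p-value (enumerate n! = 3628800 permutations of y under H0): p = 0.727490.
Step 5: alpha = 0.1. fail to reject H0.

tau_b = -0.1111 (C=20, D=25), p = 0.727490, fail to reject H0.


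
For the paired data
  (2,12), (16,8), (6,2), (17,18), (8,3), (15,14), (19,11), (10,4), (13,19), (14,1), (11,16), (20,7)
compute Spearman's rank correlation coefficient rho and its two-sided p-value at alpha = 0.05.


Step 1: Rank x and y separately (midranks; no ties here).
rank(x): 2->1, 16->9, 6->2, 17->10, 8->3, 15->8, 19->11, 10->4, 13->6, 14->7, 11->5, 20->12
rank(y): 12->8, 8->6, 2->2, 18->11, 3->3, 14->9, 11->7, 4->4, 19->12, 1->1, 16->10, 7->5
Step 2: d_i = R_x(i) - R_y(i); compute d_i^2.
  (1-8)^2=49, (9-6)^2=9, (2-2)^2=0, (10-11)^2=1, (3-3)^2=0, (8-9)^2=1, (11-7)^2=16, (4-4)^2=0, (6-12)^2=36, (7-1)^2=36, (5-10)^2=25, (12-5)^2=49
sum(d^2) = 222.
Step 3: rho = 1 - 6*222 / (12*(12^2 - 1)) = 1 - 1332/1716 = 0.223776.
Step 4: Under H0, t = rho * sqrt((n-2)/(1-rho^2)) = 0.7261 ~ t(10).
Step 5: Two-sided p-value from the t-distribution with 10 df = 0.484452.
Step 6: alpha = 0.05. fail to reject H0.

rho = 0.2238, p = 0.484452, fail to reject H0 at alpha = 0.05.


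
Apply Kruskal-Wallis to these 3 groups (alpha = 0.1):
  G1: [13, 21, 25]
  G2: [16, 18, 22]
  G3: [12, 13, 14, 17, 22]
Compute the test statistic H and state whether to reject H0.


Step 1: Combine all N = 11 observations and assign midranks.
sorted (value, group, rank): (12,G3,1), (13,G1,2.5), (13,G3,2.5), (14,G3,4), (16,G2,5), (17,G3,6), (18,G2,7), (21,G1,8), (22,G2,9.5), (22,G3,9.5), (25,G1,11)
Step 2: Sum ranks within each group.
R_1 = 21.5 (n_1 = 3)
R_2 = 21.5 (n_2 = 3)
R_3 = 23 (n_3 = 5)
Step 3: H = 12/(N(N+1)) * sum(R_i^2/n_i) - 3(N+1)
     = 12/(11*12) * (21.5^2/3 + 21.5^2/3 + 23^2/5) - 3*12
     = 0.090909 * 413.967 - 36
     = 1.633333.
Step 4: Ties present; correction factor C = 1 - 12/(11^3 - 11) = 0.990909. Corrected H = 1.633333 / 0.990909 = 1.648318.
Step 5: Under H0, H ~ chi^2(2); p-value = 0.438604.
Step 6: alpha = 0.1. fail to reject H0.

H = 1.6483, df = 2, p = 0.438604, fail to reject H0.


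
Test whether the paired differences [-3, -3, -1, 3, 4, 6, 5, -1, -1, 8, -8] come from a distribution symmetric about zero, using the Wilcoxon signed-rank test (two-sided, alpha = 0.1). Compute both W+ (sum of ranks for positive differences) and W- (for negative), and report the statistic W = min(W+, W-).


Step 1: Drop any zero differences (none here) and take |d_i|.
|d| = [3, 3, 1, 3, 4, 6, 5, 1, 1, 8, 8]
Step 2: Midrank |d_i| (ties get averaged ranks).
ranks: |3|->5, |3|->5, |1|->2, |3|->5, |4|->7, |6|->9, |5|->8, |1|->2, |1|->2, |8|->10.5, |8|->10.5
Step 3: Attach original signs; sum ranks with positive sign and with negative sign.
W+ = 5 + 7 + 9 + 8 + 10.5 = 39.5
W- = 5 + 5 + 2 + 2 + 2 + 10.5 = 26.5
(Check: W+ + W- = 66 should equal n(n+1)/2 = 66.)
Step 4: Test statistic W = min(W+, W-) = 26.5.
Step 5: Ties in |d|, so use the tie-corrected normal approximation.
        E[W] = n(n+1)/4 = 11*12/4 = 33.
        Tie groups: |d|=1 (t=3), |d|=3 (t=3), |d|=8 (t=2); sum(t^3 - t) = 54.
        Var[W] = n(n+1)(2n+1)/24 - sum(t^3-t)/48 = 3036/24 - 54/48 = 125.375.
        z = (W - E[W]) / sqrt(Var[W]) = (26.5 - 33) / 11.1971 = -0.5805.
        Two-sided p = 2*Phi(z) = 0.561572.
Step 6: alpha = 0.1. fail to reject H0.

W+ = 39.5, W- = 26.5, W = min = 26.5, p = 0.561572, fail to reject H0.


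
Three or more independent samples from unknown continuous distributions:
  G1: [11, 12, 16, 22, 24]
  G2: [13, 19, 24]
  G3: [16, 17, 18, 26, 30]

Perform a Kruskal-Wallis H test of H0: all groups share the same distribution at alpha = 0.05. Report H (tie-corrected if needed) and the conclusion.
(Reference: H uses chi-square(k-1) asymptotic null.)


Step 1: Combine all N = 13 observations and assign midranks.
sorted (value, group, rank): (11,G1,1), (12,G1,2), (13,G2,3), (16,G1,4.5), (16,G3,4.5), (17,G3,6), (18,G3,7), (19,G2,8), (22,G1,9), (24,G1,10.5), (24,G2,10.5), (26,G3,12), (30,G3,13)
Step 2: Sum ranks within each group.
R_1 = 27 (n_1 = 5)
R_2 = 21.5 (n_2 = 3)
R_3 = 42.5 (n_3 = 5)
Step 3: H = 12/(N(N+1)) * sum(R_i^2/n_i) - 3(N+1)
     = 12/(13*14) * (27^2/5 + 21.5^2/3 + 42.5^2/5) - 3*14
     = 0.065934 * 661.133 - 42
     = 1.591209.
Step 4: Ties present; correction factor C = 1 - 12/(13^3 - 13) = 0.994505. Corrected H = 1.591209 / 0.994505 = 1.600000.
Step 5: Under H0, H ~ chi^2(2); p-value = 0.449329.
Step 6: alpha = 0.05. fail to reject H0.

H = 1.6000, df = 2, p = 0.449329, fail to reject H0.


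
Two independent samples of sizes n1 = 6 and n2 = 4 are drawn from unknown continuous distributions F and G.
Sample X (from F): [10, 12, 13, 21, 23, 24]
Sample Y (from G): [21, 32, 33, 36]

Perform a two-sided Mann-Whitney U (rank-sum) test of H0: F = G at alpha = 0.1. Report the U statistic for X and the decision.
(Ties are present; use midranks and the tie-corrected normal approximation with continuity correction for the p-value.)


Step 1: Combine and sort all 10 observations; assign midranks.
sorted (value, group): (10,X), (12,X), (13,X), (21,X), (21,Y), (23,X), (24,X), (32,Y), (33,Y), (36,Y)
ranks: 10->1, 12->2, 13->3, 21->4.5, 21->4.5, 23->6, 24->7, 32->8, 33->9, 36->10
Step 2: Rank sum for X: R1 = 1 + 2 + 3 + 4.5 + 6 + 7 = 23.5.
Step 3: U_X = R1 - n1(n1+1)/2 = 23.5 - 6*7/2 = 23.5 - 21 = 2.5.
       U_Y = n1*n2 - U_X = 24 - 2.5 = 21.5.
Step 4: Ties are present, so use the tie-corrected normal approximation (with continuity correction) for the p-value.
Step 5: p-value = 0.054273; compare to alpha = 0.1. reject H0.

U_X = 2.5, p = 0.054273, reject H0 at alpha = 0.1.


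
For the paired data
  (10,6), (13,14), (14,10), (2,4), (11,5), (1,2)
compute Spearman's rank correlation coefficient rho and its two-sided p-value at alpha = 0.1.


Step 1: Rank x and y separately (midranks; no ties here).
rank(x): 10->3, 13->5, 14->6, 2->2, 11->4, 1->1
rank(y): 6->4, 14->6, 10->5, 4->2, 5->3, 2->1
Step 2: d_i = R_x(i) - R_y(i); compute d_i^2.
  (3-4)^2=1, (5-6)^2=1, (6-5)^2=1, (2-2)^2=0, (4-3)^2=1, (1-1)^2=0
sum(d^2) = 4.
Step 3: rho = 1 - 6*4 / (6*(6^2 - 1)) = 1 - 24/210 = 0.885714.
Step 4: Under H0, t = rho * sqrt((n-2)/(1-rho^2)) = 3.8158 ~ t(4).
Step 5: Two-sided p-value from the t-distribution with 4 df = 0.018845.
Step 6: alpha = 0.1. reject H0.

rho = 0.8857, p = 0.018845, reject H0 at alpha = 0.1.


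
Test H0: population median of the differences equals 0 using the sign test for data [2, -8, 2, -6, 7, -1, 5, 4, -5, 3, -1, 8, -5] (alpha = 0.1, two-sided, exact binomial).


Step 1: Discard zero differences. Original n = 13; n_eff = number of nonzero differences = 13.
Nonzero differences (with sign): +2, -8, +2, -6, +7, -1, +5, +4, -5, +3, -1, +8, -5
Step 2: Count signs: positive = 7, negative = 6.
Step 3: Under H0: P(positive) = 0.5, so the number of positives S ~ Bin(13, 0.5).
Step 4: Two-sided exact p-value = sum of Bin(13,0.5) probabilities at or below the observed probability = 1.000000.
Step 5: alpha = 0.1. fail to reject H0.

n_eff = 13, pos = 7, neg = 6, p = 1.000000, fail to reject H0.


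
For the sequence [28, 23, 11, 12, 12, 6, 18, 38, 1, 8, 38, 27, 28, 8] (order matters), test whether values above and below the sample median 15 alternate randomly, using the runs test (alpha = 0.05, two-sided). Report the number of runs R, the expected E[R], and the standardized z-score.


Step 1: Compute median = 15; label A = above, B = below.
Labels in order: AABBBBAABBAAAB  (n_A = 7, n_B = 7)
Step 2: Count runs R = 6.
Step 3: Under H0 (random ordering), E[R] = 2*n_A*n_B/(n_A+n_B) + 1 = 2*7*7/14 + 1 = 8.0000.
        Var[R] = 2*n_A*n_B*(2*n_A*n_B - n_A - n_B) / ((n_A+n_B)^2 * (n_A+n_B-1)) = 8232/2548 = 3.2308.
        SD[R] = 1.7974.
Step 4: Continuity-corrected z = (R + 0.5 - E[R]) / SD[R] = (6 + 0.5 - 8.0000) / 1.7974 = -0.8345.
Step 5: Two-sided p-value via normal approximation = 2*(1 - Phi(|z|)) = 0.403986.
Step 6: alpha = 0.05. fail to reject H0.

R = 6, z = -0.8345, p = 0.403986, fail to reject H0.


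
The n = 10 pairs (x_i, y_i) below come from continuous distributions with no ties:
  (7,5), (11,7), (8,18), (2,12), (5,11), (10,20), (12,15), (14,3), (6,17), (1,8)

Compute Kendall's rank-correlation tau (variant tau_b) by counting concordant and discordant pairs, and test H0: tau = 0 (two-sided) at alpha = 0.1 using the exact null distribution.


Step 1: Enumerate the 45 unordered pairs (i,j) with i<j and classify each by sign(x_j-x_i) * sign(y_j-y_i).
  (1,2):dx=+4,dy=+2->C; (1,3):dx=+1,dy=+13->C; (1,4):dx=-5,dy=+7->D; (1,5):dx=-2,dy=+6->D
  (1,6):dx=+3,dy=+15->C; (1,7):dx=+5,dy=+10->C; (1,8):dx=+7,dy=-2->D; (1,9):dx=-1,dy=+12->D
  (1,10):dx=-6,dy=+3->D; (2,3):dx=-3,dy=+11->D; (2,4):dx=-9,dy=+5->D; (2,5):dx=-6,dy=+4->D
  (2,6):dx=-1,dy=+13->D; (2,7):dx=+1,dy=+8->C; (2,8):dx=+3,dy=-4->D; (2,9):dx=-5,dy=+10->D
  (2,10):dx=-10,dy=+1->D; (3,4):dx=-6,dy=-6->C; (3,5):dx=-3,dy=-7->C; (3,6):dx=+2,dy=+2->C
  (3,7):dx=+4,dy=-3->D; (3,8):dx=+6,dy=-15->D; (3,9):dx=-2,dy=-1->C; (3,10):dx=-7,dy=-10->C
  (4,5):dx=+3,dy=-1->D; (4,6):dx=+8,dy=+8->C; (4,7):dx=+10,dy=+3->C; (4,8):dx=+12,dy=-9->D
  (4,9):dx=+4,dy=+5->C; (4,10):dx=-1,dy=-4->C; (5,6):dx=+5,dy=+9->C; (5,7):dx=+7,dy=+4->C
  (5,8):dx=+9,dy=-8->D; (5,9):dx=+1,dy=+6->C; (5,10):dx=-4,dy=-3->C; (6,7):dx=+2,dy=-5->D
  (6,8):dx=+4,dy=-17->D; (6,9):dx=-4,dy=-3->C; (6,10):dx=-9,dy=-12->C; (7,8):dx=+2,dy=-12->D
  (7,9):dx=-6,dy=+2->D; (7,10):dx=-11,dy=-7->C; (8,9):dx=-8,dy=+14->D; (8,10):dx=-13,dy=+5->D
  (9,10):dx=-5,dy=-9->C
Step 2: C = 22, D = 23, total pairs = 45.
Step 3: tau = (C - D)/(n(n-1)/2) = (22 - 23)/45 = -0.022222.
Step 4: Exact two-sided p-value (enumerate n! = 3628800 permutations of y under H0): p = 1.000000.
Step 5: alpha = 0.1. fail to reject H0.

tau_b = -0.0222 (C=22, D=23), p = 1.000000, fail to reject H0.


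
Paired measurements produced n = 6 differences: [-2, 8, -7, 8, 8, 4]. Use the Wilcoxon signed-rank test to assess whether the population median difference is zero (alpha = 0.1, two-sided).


Step 1: Drop any zero differences (none here) and take |d_i|.
|d| = [2, 8, 7, 8, 8, 4]
Step 2: Midrank |d_i| (ties get averaged ranks).
ranks: |2|->1, |8|->5, |7|->3, |8|->5, |8|->5, |4|->2
Step 3: Attach original signs; sum ranks with positive sign and with negative sign.
W+ = 5 + 5 + 5 + 2 = 17
W- = 1 + 3 = 4
(Check: W+ + W- = 21 should equal n(n+1)/2 = 21.)
Step 4: Test statistic W = min(W+, W-) = 4.
Step 5: Ties in |d|, so use the tie-corrected normal approximation.
        E[W] = n(n+1)/4 = 6*7/4 = 10.5.
        Tie groups: |d|=8 (t=3); sum(t^3 - t) = 24.
        Var[W] = n(n+1)(2n+1)/24 - sum(t^3-t)/48 = 546/24 - 24/48 = 22.25.
        z = (W - E[W]) / sqrt(Var[W]) = (4 - 10.5) / 4.7170 = -1.3780.
        Two-sided p = 2*Phi(z) = 0.168204.
Step 6: alpha = 0.1. fail to reject H0.

W+ = 17, W- = 4, W = min = 4, p = 0.168204, fail to reject H0.


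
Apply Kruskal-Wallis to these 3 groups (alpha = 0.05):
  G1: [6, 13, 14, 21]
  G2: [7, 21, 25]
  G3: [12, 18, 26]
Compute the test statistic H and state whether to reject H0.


Step 1: Combine all N = 10 observations and assign midranks.
sorted (value, group, rank): (6,G1,1), (7,G2,2), (12,G3,3), (13,G1,4), (14,G1,5), (18,G3,6), (21,G1,7.5), (21,G2,7.5), (25,G2,9), (26,G3,10)
Step 2: Sum ranks within each group.
R_1 = 17.5 (n_1 = 4)
R_2 = 18.5 (n_2 = 3)
R_3 = 19 (n_3 = 3)
Step 3: H = 12/(N(N+1)) * sum(R_i^2/n_i) - 3(N+1)
     = 12/(10*11) * (17.5^2/4 + 18.5^2/3 + 19^2/3) - 3*11
     = 0.109091 * 310.979 - 33
     = 0.925000.
Step 4: Ties present; correction factor C = 1 - 6/(10^3 - 10) = 0.993939. Corrected H = 0.925000 / 0.993939 = 0.930640.
Step 5: Under H0, H ~ chi^2(2); p-value = 0.627934.
Step 6: alpha = 0.05. fail to reject H0.

H = 0.9306, df = 2, p = 0.627934, fail to reject H0.


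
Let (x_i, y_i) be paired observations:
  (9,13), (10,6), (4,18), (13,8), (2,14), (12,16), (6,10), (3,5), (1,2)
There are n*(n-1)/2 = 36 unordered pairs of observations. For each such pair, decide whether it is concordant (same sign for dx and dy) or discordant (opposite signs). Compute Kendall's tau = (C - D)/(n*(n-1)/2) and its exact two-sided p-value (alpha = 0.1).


Step 1: Enumerate the 36 unordered pairs (i,j) with i<j and classify each by sign(x_j-x_i) * sign(y_j-y_i).
  (1,2):dx=+1,dy=-7->D; (1,3):dx=-5,dy=+5->D; (1,4):dx=+4,dy=-5->D; (1,5):dx=-7,dy=+1->D
  (1,6):dx=+3,dy=+3->C; (1,7):dx=-3,dy=-3->C; (1,8):dx=-6,dy=-8->C; (1,9):dx=-8,dy=-11->C
  (2,3):dx=-6,dy=+12->D; (2,4):dx=+3,dy=+2->C; (2,5):dx=-8,dy=+8->D; (2,6):dx=+2,dy=+10->C
  (2,7):dx=-4,dy=+4->D; (2,8):dx=-7,dy=-1->C; (2,9):dx=-9,dy=-4->C; (3,4):dx=+9,dy=-10->D
  (3,5):dx=-2,dy=-4->C; (3,6):dx=+8,dy=-2->D; (3,7):dx=+2,dy=-8->D; (3,8):dx=-1,dy=-13->C
  (3,9):dx=-3,dy=-16->C; (4,5):dx=-11,dy=+6->D; (4,6):dx=-1,dy=+8->D; (4,7):dx=-7,dy=+2->D
  (4,8):dx=-10,dy=-3->C; (4,9):dx=-12,dy=-6->C; (5,6):dx=+10,dy=+2->C; (5,7):dx=+4,dy=-4->D
  (5,8):dx=+1,dy=-9->D; (5,9):dx=-1,dy=-12->C; (6,7):dx=-6,dy=-6->C; (6,8):dx=-9,dy=-11->C
  (6,9):dx=-11,dy=-14->C; (7,8):dx=-3,dy=-5->C; (7,9):dx=-5,dy=-8->C; (8,9):dx=-2,dy=-3->C
Step 2: C = 21, D = 15, total pairs = 36.
Step 3: tau = (C - D)/(n(n-1)/2) = (21 - 15)/36 = 0.166667.
Step 4: Exact two-sided p-value (enumerate n! = 362880 permutations of y under H0): p = 0.612202.
Step 5: alpha = 0.1. fail to reject H0.

tau_b = 0.1667 (C=21, D=15), p = 0.612202, fail to reject H0.


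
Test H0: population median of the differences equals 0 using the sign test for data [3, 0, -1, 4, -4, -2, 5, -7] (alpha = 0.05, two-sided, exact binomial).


Step 1: Discard zero differences. Original n = 8; n_eff = number of nonzero differences = 7.
Nonzero differences (with sign): +3, -1, +4, -4, -2, +5, -7
Step 2: Count signs: positive = 3, negative = 4.
Step 3: Under H0: P(positive) = 0.5, so the number of positives S ~ Bin(7, 0.5).
Step 4: Two-sided exact p-value = sum of Bin(7,0.5) probabilities at or below the observed probability = 1.000000.
Step 5: alpha = 0.05. fail to reject H0.

n_eff = 7, pos = 3, neg = 4, p = 1.000000, fail to reject H0.


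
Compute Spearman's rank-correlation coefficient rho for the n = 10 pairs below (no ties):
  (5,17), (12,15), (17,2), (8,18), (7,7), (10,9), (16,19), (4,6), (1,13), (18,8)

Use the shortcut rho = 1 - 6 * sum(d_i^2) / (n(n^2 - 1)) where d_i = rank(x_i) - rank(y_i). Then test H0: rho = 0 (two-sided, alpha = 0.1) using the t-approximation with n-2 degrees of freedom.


Step 1: Rank x and y separately (midranks; no ties here).
rank(x): 5->3, 12->7, 17->9, 8->5, 7->4, 10->6, 16->8, 4->2, 1->1, 18->10
rank(y): 17->8, 15->7, 2->1, 18->9, 7->3, 9->5, 19->10, 6->2, 13->6, 8->4
Step 2: d_i = R_x(i) - R_y(i); compute d_i^2.
  (3-8)^2=25, (7-7)^2=0, (9-1)^2=64, (5-9)^2=16, (4-3)^2=1, (6-5)^2=1, (8-10)^2=4, (2-2)^2=0, (1-6)^2=25, (10-4)^2=36
sum(d^2) = 172.
Step 3: rho = 1 - 6*172 / (10*(10^2 - 1)) = 1 - 1032/990 = -0.042424.
Step 4: Under H0, t = rho * sqrt((n-2)/(1-rho^2)) = -0.1201 ~ t(8).
Step 5: Two-sided p-value from the t-distribution with 8 df = 0.907364.
Step 6: alpha = 0.1. fail to reject H0.

rho = -0.0424, p = 0.907364, fail to reject H0 at alpha = 0.1.


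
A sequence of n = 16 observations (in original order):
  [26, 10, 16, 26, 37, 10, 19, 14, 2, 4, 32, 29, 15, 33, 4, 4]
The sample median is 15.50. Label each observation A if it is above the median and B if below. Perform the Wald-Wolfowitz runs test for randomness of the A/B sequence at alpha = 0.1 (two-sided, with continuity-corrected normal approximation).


Step 1: Compute median = 15.50; label A = above, B = below.
Labels in order: ABAAABABBBAABABB  (n_A = 8, n_B = 8)
Step 2: Count runs R = 10.
Step 3: Under H0 (random ordering), E[R] = 2*n_A*n_B/(n_A+n_B) + 1 = 2*8*8/16 + 1 = 9.0000.
        Var[R] = 2*n_A*n_B*(2*n_A*n_B - n_A - n_B) / ((n_A+n_B)^2 * (n_A+n_B-1)) = 14336/3840 = 3.7333.
        SD[R] = 1.9322.
Step 4: Continuity-corrected z = (R - 0.5 - E[R]) / SD[R] = (10 - 0.5 - 9.0000) / 1.9322 = 0.2588.
Step 5: Two-sided p-value via normal approximation = 2*(1 - Phi(|z|)) = 0.795809.
Step 6: alpha = 0.1. fail to reject H0.

R = 10, z = 0.2588, p = 0.795809, fail to reject H0.


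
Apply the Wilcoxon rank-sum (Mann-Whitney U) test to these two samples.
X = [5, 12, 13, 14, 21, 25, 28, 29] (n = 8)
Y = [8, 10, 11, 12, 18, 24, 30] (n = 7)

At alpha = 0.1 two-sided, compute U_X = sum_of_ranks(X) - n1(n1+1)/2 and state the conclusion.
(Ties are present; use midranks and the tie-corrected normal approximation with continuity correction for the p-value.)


Step 1: Combine and sort all 15 observations; assign midranks.
sorted (value, group): (5,X), (8,Y), (10,Y), (11,Y), (12,X), (12,Y), (13,X), (14,X), (18,Y), (21,X), (24,Y), (25,X), (28,X), (29,X), (30,Y)
ranks: 5->1, 8->2, 10->3, 11->4, 12->5.5, 12->5.5, 13->7, 14->8, 18->9, 21->10, 24->11, 25->12, 28->13, 29->14, 30->15
Step 2: Rank sum for X: R1 = 1 + 5.5 + 7 + 8 + 10 + 12 + 13 + 14 = 70.5.
Step 3: U_X = R1 - n1(n1+1)/2 = 70.5 - 8*9/2 = 70.5 - 36 = 34.5.
       U_Y = n1*n2 - U_X = 56 - 34.5 = 21.5.
Step 4: Ties are present, so use the tie-corrected normal approximation (with continuity correction) for the p-value.
Step 5: p-value = 0.487064; compare to alpha = 0.1. fail to reject H0.

U_X = 34.5, p = 0.487064, fail to reject H0 at alpha = 0.1.


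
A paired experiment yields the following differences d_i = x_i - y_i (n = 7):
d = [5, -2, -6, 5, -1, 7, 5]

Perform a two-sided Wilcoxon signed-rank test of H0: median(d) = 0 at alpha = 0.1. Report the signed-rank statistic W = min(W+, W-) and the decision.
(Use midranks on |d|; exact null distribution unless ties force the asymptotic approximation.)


Step 1: Drop any zero differences (none here) and take |d_i|.
|d| = [5, 2, 6, 5, 1, 7, 5]
Step 2: Midrank |d_i| (ties get averaged ranks).
ranks: |5|->4, |2|->2, |6|->6, |5|->4, |1|->1, |7|->7, |5|->4
Step 3: Attach original signs; sum ranks with positive sign and with negative sign.
W+ = 4 + 4 + 7 + 4 = 19
W- = 2 + 6 + 1 = 9
(Check: W+ + W- = 28 should equal n(n+1)/2 = 28.)
Step 4: Test statistic W = min(W+, W-) = 9.
Step 5: Ties in |d|, so use the tie-corrected normal approximation.
        E[W] = n(n+1)/4 = 7*8/4 = 14.
        Tie groups: |d|=5 (t=3); sum(t^3 - t) = 24.
        Var[W] = n(n+1)(2n+1)/24 - sum(t^3-t)/48 = 840/24 - 24/48 = 34.5.
        z = (W - E[W]) / sqrt(Var[W]) = (9 - 14) / 5.8737 = -0.8513.
        Two-sided p = 2*Phi(z) = 0.394627.
Step 6: alpha = 0.1. fail to reject H0.

W+ = 19, W- = 9, W = min = 9, p = 0.394627, fail to reject H0.


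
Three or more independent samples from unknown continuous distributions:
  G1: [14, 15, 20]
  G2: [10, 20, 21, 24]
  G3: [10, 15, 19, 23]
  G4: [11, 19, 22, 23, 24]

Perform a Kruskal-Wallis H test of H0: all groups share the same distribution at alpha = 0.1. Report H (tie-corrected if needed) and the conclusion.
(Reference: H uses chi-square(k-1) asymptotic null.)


Step 1: Combine all N = 16 observations and assign midranks.
sorted (value, group, rank): (10,G2,1.5), (10,G3,1.5), (11,G4,3), (14,G1,4), (15,G1,5.5), (15,G3,5.5), (19,G3,7.5), (19,G4,7.5), (20,G1,9.5), (20,G2,9.5), (21,G2,11), (22,G4,12), (23,G3,13.5), (23,G4,13.5), (24,G2,15.5), (24,G4,15.5)
Step 2: Sum ranks within each group.
R_1 = 19 (n_1 = 3)
R_2 = 37.5 (n_2 = 4)
R_3 = 28 (n_3 = 4)
R_4 = 51.5 (n_4 = 5)
Step 3: H = 12/(N(N+1)) * sum(R_i^2/n_i) - 3(N+1)
     = 12/(16*17) * (19^2/3 + 37.5^2/4 + 28^2/4 + 51.5^2/5) - 3*17
     = 0.044118 * 1198.35 - 51
     = 1.868199.
Step 4: Ties present; correction factor C = 1 - 36/(16^3 - 16) = 0.991176. Corrected H = 1.868199 / 0.991176 = 1.884829.
Step 5: Under H0, H ~ chi^2(3); p-value = 0.596651.
Step 6: alpha = 0.1. fail to reject H0.

H = 1.8848, df = 3, p = 0.596651, fail to reject H0.


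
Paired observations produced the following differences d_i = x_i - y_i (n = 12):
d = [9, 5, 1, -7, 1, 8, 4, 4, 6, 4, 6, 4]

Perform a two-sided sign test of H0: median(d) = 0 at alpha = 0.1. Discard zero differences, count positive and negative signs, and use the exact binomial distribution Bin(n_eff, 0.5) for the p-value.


Step 1: Discard zero differences. Original n = 12; n_eff = number of nonzero differences = 12.
Nonzero differences (with sign): +9, +5, +1, -7, +1, +8, +4, +4, +6, +4, +6, +4
Step 2: Count signs: positive = 11, negative = 1.
Step 3: Under H0: P(positive) = 0.5, so the number of positives S ~ Bin(12, 0.5).
Step 4: Two-sided exact p-value = sum of Bin(12,0.5) probabilities at or below the observed probability = 0.006348.
Step 5: alpha = 0.1. reject H0.

n_eff = 12, pos = 11, neg = 1, p = 0.006348, reject H0.


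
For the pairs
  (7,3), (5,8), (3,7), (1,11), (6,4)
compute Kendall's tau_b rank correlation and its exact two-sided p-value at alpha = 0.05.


Step 1: Enumerate the 10 unordered pairs (i,j) with i<j and classify each by sign(x_j-x_i) * sign(y_j-y_i).
  (1,2):dx=-2,dy=+5->D; (1,3):dx=-4,dy=+4->D; (1,4):dx=-6,dy=+8->D; (1,5):dx=-1,dy=+1->D
  (2,3):dx=-2,dy=-1->C; (2,4):dx=-4,dy=+3->D; (2,5):dx=+1,dy=-4->D; (3,4):dx=-2,dy=+4->D
  (3,5):dx=+3,dy=-3->D; (4,5):dx=+5,dy=-7->D
Step 2: C = 1, D = 9, total pairs = 10.
Step 3: tau = (C - D)/(n(n-1)/2) = (1 - 9)/10 = -0.800000.
Step 4: Exact two-sided p-value (enumerate n! = 120 permutations of y under H0): p = 0.083333.
Step 5: alpha = 0.05. fail to reject H0.

tau_b = -0.8000 (C=1, D=9), p = 0.083333, fail to reject H0.


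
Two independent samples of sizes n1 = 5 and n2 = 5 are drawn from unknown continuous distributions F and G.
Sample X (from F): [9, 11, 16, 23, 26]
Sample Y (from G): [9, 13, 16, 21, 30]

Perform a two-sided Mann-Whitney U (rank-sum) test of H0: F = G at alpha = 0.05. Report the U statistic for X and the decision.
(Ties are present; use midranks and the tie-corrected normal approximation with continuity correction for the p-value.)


Step 1: Combine and sort all 10 observations; assign midranks.
sorted (value, group): (9,X), (9,Y), (11,X), (13,Y), (16,X), (16,Y), (21,Y), (23,X), (26,X), (30,Y)
ranks: 9->1.5, 9->1.5, 11->3, 13->4, 16->5.5, 16->5.5, 21->7, 23->8, 26->9, 30->10
Step 2: Rank sum for X: R1 = 1.5 + 3 + 5.5 + 8 + 9 = 27.
Step 3: U_X = R1 - n1(n1+1)/2 = 27 - 5*6/2 = 27 - 15 = 12.
       U_Y = n1*n2 - U_X = 25 - 12 = 13.
Step 4: Ties are present, so use the tie-corrected normal approximation (with continuity correction) for the p-value.
Step 5: p-value = 1.000000; compare to alpha = 0.05. fail to reject H0.

U_X = 12, p = 1.000000, fail to reject H0 at alpha = 0.05.


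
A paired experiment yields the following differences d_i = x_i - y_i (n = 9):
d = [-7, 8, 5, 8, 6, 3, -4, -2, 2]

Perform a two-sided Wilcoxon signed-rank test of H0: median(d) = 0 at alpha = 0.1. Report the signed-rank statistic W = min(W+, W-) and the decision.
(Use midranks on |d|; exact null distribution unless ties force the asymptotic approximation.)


Step 1: Drop any zero differences (none here) and take |d_i|.
|d| = [7, 8, 5, 8, 6, 3, 4, 2, 2]
Step 2: Midrank |d_i| (ties get averaged ranks).
ranks: |7|->7, |8|->8.5, |5|->5, |8|->8.5, |6|->6, |3|->3, |4|->4, |2|->1.5, |2|->1.5
Step 3: Attach original signs; sum ranks with positive sign and with negative sign.
W+ = 8.5 + 5 + 8.5 + 6 + 3 + 1.5 = 32.5
W- = 7 + 4 + 1.5 = 12.5
(Check: W+ + W- = 45 should equal n(n+1)/2 = 45.)
Step 4: Test statistic W = min(W+, W-) = 12.5.
Step 5: Ties in |d|, so use the tie-corrected normal approximation.
        E[W] = n(n+1)/4 = 9*10/4 = 22.5.
        Tie groups: |d|=2 (t=2), |d|=8 (t=2); sum(t^3 - t) = 12.
        Var[W] = n(n+1)(2n+1)/24 - sum(t^3-t)/48 = 1710/24 - 12/48 = 71.
        z = (W - E[W]) / sqrt(Var[W]) = (12.5 - 22.5) / 8.4261 = -1.1868.
        Two-sided p = 2*Phi(z) = 0.235314.
Step 6: alpha = 0.1. fail to reject H0.

W+ = 32.5, W- = 12.5, W = min = 12.5, p = 0.235314, fail to reject H0.


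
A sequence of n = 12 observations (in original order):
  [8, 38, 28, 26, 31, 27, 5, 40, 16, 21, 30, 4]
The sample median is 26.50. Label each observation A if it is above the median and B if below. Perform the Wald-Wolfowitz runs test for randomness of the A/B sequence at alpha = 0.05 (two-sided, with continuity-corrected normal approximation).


Step 1: Compute median = 26.50; label A = above, B = below.
Labels in order: BAABAABABBAB  (n_A = 6, n_B = 6)
Step 2: Count runs R = 9.
Step 3: Under H0 (random ordering), E[R] = 2*n_A*n_B/(n_A+n_B) + 1 = 2*6*6/12 + 1 = 7.0000.
        Var[R] = 2*n_A*n_B*(2*n_A*n_B - n_A - n_B) / ((n_A+n_B)^2 * (n_A+n_B-1)) = 4320/1584 = 2.7273.
        SD[R] = 1.6514.
Step 4: Continuity-corrected z = (R - 0.5 - E[R]) / SD[R] = (9 - 0.5 - 7.0000) / 1.6514 = 0.9083.
Step 5: Two-sided p-value via normal approximation = 2*(1 - Phi(|z|)) = 0.363722.
Step 6: alpha = 0.05. fail to reject H0.

R = 9, z = 0.9083, p = 0.363722, fail to reject H0.


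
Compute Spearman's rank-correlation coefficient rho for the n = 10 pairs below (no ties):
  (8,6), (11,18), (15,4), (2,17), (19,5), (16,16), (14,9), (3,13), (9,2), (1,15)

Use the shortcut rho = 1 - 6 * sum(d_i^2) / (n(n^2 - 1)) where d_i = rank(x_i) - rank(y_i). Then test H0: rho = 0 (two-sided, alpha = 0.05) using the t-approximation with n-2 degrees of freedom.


Step 1: Rank x and y separately (midranks; no ties here).
rank(x): 8->4, 11->6, 15->8, 2->2, 19->10, 16->9, 14->7, 3->3, 9->5, 1->1
rank(y): 6->4, 18->10, 4->2, 17->9, 5->3, 16->8, 9->5, 13->6, 2->1, 15->7
Step 2: d_i = R_x(i) - R_y(i); compute d_i^2.
  (4-4)^2=0, (6-10)^2=16, (8-2)^2=36, (2-9)^2=49, (10-3)^2=49, (9-8)^2=1, (7-5)^2=4, (3-6)^2=9, (5-1)^2=16, (1-7)^2=36
sum(d^2) = 216.
Step 3: rho = 1 - 6*216 / (10*(10^2 - 1)) = 1 - 1296/990 = -0.309091.
Step 4: Under H0, t = rho * sqrt((n-2)/(1-rho^2)) = -0.9193 ~ t(8).
Step 5: Two-sided p-value from the t-distribution with 8 df = 0.384841.
Step 6: alpha = 0.05. fail to reject H0.

rho = -0.3091, p = 0.384841, fail to reject H0 at alpha = 0.05.


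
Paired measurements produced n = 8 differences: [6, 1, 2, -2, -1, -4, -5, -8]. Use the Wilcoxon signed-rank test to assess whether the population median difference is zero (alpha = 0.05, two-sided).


Step 1: Drop any zero differences (none here) and take |d_i|.
|d| = [6, 1, 2, 2, 1, 4, 5, 8]
Step 2: Midrank |d_i| (ties get averaged ranks).
ranks: |6|->7, |1|->1.5, |2|->3.5, |2|->3.5, |1|->1.5, |4|->5, |5|->6, |8|->8
Step 3: Attach original signs; sum ranks with positive sign and with negative sign.
W+ = 7 + 1.5 + 3.5 = 12
W- = 3.5 + 1.5 + 5 + 6 + 8 = 24
(Check: W+ + W- = 36 should equal n(n+1)/2 = 36.)
Step 4: Test statistic W = min(W+, W-) = 12.
Step 5: Ties in |d|, so use the tie-corrected normal approximation.
        E[W] = n(n+1)/4 = 8*9/4 = 18.
        Tie groups: |d|=1 (t=2), |d|=2 (t=2); sum(t^3 - t) = 12.
        Var[W] = n(n+1)(2n+1)/24 - sum(t^3-t)/48 = 1224/24 - 12/48 = 50.75.
        z = (W - E[W]) / sqrt(Var[W]) = (12 - 18) / 7.1239 = -0.8422.
        Two-sided p = 2*Phi(z) = 0.399656.
Step 6: alpha = 0.05. fail to reject H0.

W+ = 12, W- = 24, W = min = 12, p = 0.399656, fail to reject H0.


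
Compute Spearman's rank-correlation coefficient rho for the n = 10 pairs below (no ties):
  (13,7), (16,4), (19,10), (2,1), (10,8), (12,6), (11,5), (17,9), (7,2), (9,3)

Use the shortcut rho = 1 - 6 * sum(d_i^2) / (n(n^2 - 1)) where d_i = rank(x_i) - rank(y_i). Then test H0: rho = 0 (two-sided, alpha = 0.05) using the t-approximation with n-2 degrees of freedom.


Step 1: Rank x and y separately (midranks; no ties here).
rank(x): 13->7, 16->8, 19->10, 2->1, 10->4, 12->6, 11->5, 17->9, 7->2, 9->3
rank(y): 7->7, 4->4, 10->10, 1->1, 8->8, 6->6, 5->5, 9->9, 2->2, 3->3
Step 2: d_i = R_x(i) - R_y(i); compute d_i^2.
  (7-7)^2=0, (8-4)^2=16, (10-10)^2=0, (1-1)^2=0, (4-8)^2=16, (6-6)^2=0, (5-5)^2=0, (9-9)^2=0, (2-2)^2=0, (3-3)^2=0
sum(d^2) = 32.
Step 3: rho = 1 - 6*32 / (10*(10^2 - 1)) = 1 - 192/990 = 0.806061.
Step 4: Under H0, t = rho * sqrt((n-2)/(1-rho^2)) = 3.8522 ~ t(8).
Step 5: Two-sided p-value from the t-distribution with 8 df = 0.004862.
Step 6: alpha = 0.05. reject H0.

rho = 0.8061, p = 0.004862, reject H0 at alpha = 0.05.


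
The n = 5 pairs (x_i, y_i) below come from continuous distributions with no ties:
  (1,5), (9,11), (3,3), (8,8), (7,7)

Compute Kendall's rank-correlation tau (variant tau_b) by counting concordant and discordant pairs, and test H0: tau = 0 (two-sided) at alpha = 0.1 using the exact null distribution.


Step 1: Enumerate the 10 unordered pairs (i,j) with i<j and classify each by sign(x_j-x_i) * sign(y_j-y_i).
  (1,2):dx=+8,dy=+6->C; (1,3):dx=+2,dy=-2->D; (1,4):dx=+7,dy=+3->C; (1,5):dx=+6,dy=+2->C
  (2,3):dx=-6,dy=-8->C; (2,4):dx=-1,dy=-3->C; (2,5):dx=-2,dy=-4->C; (3,4):dx=+5,dy=+5->C
  (3,5):dx=+4,dy=+4->C; (4,5):dx=-1,dy=-1->C
Step 2: C = 9, D = 1, total pairs = 10.
Step 3: tau = (C - D)/(n(n-1)/2) = (9 - 1)/10 = 0.800000.
Step 4: Exact two-sided p-value (enumerate n! = 120 permutations of y under H0): p = 0.083333.
Step 5: alpha = 0.1. reject H0.

tau_b = 0.8000 (C=9, D=1), p = 0.083333, reject H0.


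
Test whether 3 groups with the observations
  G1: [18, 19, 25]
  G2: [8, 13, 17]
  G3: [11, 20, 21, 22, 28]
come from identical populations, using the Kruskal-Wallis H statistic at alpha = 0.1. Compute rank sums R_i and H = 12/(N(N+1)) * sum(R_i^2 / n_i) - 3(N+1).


Step 1: Combine all N = 11 observations and assign midranks.
sorted (value, group, rank): (8,G2,1), (11,G3,2), (13,G2,3), (17,G2,4), (18,G1,5), (19,G1,6), (20,G3,7), (21,G3,8), (22,G3,9), (25,G1,10), (28,G3,11)
Step 2: Sum ranks within each group.
R_1 = 21 (n_1 = 3)
R_2 = 8 (n_2 = 3)
R_3 = 37 (n_3 = 5)
Step 3: H = 12/(N(N+1)) * sum(R_i^2/n_i) - 3(N+1)
     = 12/(11*12) * (21^2/3 + 8^2/3 + 37^2/5) - 3*12
     = 0.090909 * 442.133 - 36
     = 4.193939.
Step 4: No ties, so H is used without correction.
Step 5: Under H0, H ~ chi^2(2); p-value = 0.122828.
Step 6: alpha = 0.1. fail to reject H0.

H = 4.1939, df = 2, p = 0.122828, fail to reject H0.


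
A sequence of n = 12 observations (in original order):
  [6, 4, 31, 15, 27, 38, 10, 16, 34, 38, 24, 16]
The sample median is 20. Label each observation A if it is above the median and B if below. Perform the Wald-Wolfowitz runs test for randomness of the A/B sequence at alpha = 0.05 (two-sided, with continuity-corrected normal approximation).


Step 1: Compute median = 20; label A = above, B = below.
Labels in order: BBABAABBAAAB  (n_A = 6, n_B = 6)
Step 2: Count runs R = 7.
Step 3: Under H0 (random ordering), E[R] = 2*n_A*n_B/(n_A+n_B) + 1 = 2*6*6/12 + 1 = 7.0000.
        Var[R] = 2*n_A*n_B*(2*n_A*n_B - n_A - n_B) / ((n_A+n_B)^2 * (n_A+n_B-1)) = 4320/1584 = 2.7273.
        SD[R] = 1.6514.
Step 4: R = E[R], so z = 0 with no continuity correction.
Step 5: Two-sided p-value via normal approximation = 2*(1 - Phi(|z|)) = 1.000000.
Step 6: alpha = 0.05. fail to reject H0.

R = 7, z = 0.0000, p = 1.000000, fail to reject H0.


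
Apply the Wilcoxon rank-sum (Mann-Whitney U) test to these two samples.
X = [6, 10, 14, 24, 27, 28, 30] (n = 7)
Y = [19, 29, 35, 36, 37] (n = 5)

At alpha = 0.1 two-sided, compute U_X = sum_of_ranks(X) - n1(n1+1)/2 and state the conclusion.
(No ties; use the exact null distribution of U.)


Step 1: Combine and sort all 12 observations; assign midranks.
sorted (value, group): (6,X), (10,X), (14,X), (19,Y), (24,X), (27,X), (28,X), (29,Y), (30,X), (35,Y), (36,Y), (37,Y)
ranks: 6->1, 10->2, 14->3, 19->4, 24->5, 27->6, 28->7, 29->8, 30->9, 35->10, 36->11, 37->12
Step 2: Rank sum for X: R1 = 1 + 2 + 3 + 5 + 6 + 7 + 9 = 33.
Step 3: U_X = R1 - n1(n1+1)/2 = 33 - 7*8/2 = 33 - 28 = 5.
       U_Y = n1*n2 - U_X = 35 - 5 = 30.
Step 4: No ties, so the exact null distribution of U (based on enumerating the C(12,7) = 792 equally likely rank assignments) gives the two-sided p-value.
Step 5: p-value = 0.047980; compare to alpha = 0.1. reject H0.

U_X = 5, p = 0.047980, reject H0 at alpha = 0.1.


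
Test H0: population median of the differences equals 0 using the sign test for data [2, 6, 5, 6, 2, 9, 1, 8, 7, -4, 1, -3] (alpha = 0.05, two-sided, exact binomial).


Step 1: Discard zero differences. Original n = 12; n_eff = number of nonzero differences = 12.
Nonzero differences (with sign): +2, +6, +5, +6, +2, +9, +1, +8, +7, -4, +1, -3
Step 2: Count signs: positive = 10, negative = 2.
Step 3: Under H0: P(positive) = 0.5, so the number of positives S ~ Bin(12, 0.5).
Step 4: Two-sided exact p-value = sum of Bin(12,0.5) probabilities at or below the observed probability = 0.038574.
Step 5: alpha = 0.05. reject H0.

n_eff = 12, pos = 10, neg = 2, p = 0.038574, reject H0.


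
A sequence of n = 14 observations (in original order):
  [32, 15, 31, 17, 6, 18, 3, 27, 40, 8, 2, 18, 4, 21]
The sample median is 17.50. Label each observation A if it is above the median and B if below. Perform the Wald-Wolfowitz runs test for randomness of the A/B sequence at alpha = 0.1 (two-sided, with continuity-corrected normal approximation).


Step 1: Compute median = 17.50; label A = above, B = below.
Labels in order: ABABBABAABBABA  (n_A = 7, n_B = 7)
Step 2: Count runs R = 11.
Step 3: Under H0 (random ordering), E[R] = 2*n_A*n_B/(n_A+n_B) + 1 = 2*7*7/14 + 1 = 8.0000.
        Var[R] = 2*n_A*n_B*(2*n_A*n_B - n_A - n_B) / ((n_A+n_B)^2 * (n_A+n_B-1)) = 8232/2548 = 3.2308.
        SD[R] = 1.7974.
Step 4: Continuity-corrected z = (R - 0.5 - E[R]) / SD[R] = (11 - 0.5 - 8.0000) / 1.7974 = 1.3909.
Step 5: Two-sided p-value via normal approximation = 2*(1 - Phi(|z|)) = 0.164264.
Step 6: alpha = 0.1. fail to reject H0.

R = 11, z = 1.3909, p = 0.164264, fail to reject H0.
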